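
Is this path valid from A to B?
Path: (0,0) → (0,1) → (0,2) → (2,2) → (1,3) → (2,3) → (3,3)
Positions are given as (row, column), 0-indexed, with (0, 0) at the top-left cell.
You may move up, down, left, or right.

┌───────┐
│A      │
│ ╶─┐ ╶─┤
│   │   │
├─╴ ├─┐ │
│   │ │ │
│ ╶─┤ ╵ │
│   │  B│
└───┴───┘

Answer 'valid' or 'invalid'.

Checking path validity:
Result: Invalid move at step 3: cannot move from (0, 2) to (2, 2).

invalid

Correct solution:

┌───────┐
│A → ↓  │
│ ╶─┐ ╶─┤
│   │↳ ↓│
├─╴ ├─┐ │
│   │ │↓│
│ ╶─┤ ╵ │
│   │  B│
└───┴───┘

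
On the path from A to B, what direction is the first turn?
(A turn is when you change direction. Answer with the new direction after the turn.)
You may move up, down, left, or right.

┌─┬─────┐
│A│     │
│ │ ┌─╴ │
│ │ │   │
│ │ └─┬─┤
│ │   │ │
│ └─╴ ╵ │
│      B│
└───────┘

Directions: down, down, down, right, right, right
First turn direction: right

Solution:

┌─┬─────┐
│A│     │
│ │ ┌─╴ │
│↓│ │   │
│ │ └─┬─┤
│↓│   │ │
│ └─╴ ╵ │
│↳ → → B│
└───────┘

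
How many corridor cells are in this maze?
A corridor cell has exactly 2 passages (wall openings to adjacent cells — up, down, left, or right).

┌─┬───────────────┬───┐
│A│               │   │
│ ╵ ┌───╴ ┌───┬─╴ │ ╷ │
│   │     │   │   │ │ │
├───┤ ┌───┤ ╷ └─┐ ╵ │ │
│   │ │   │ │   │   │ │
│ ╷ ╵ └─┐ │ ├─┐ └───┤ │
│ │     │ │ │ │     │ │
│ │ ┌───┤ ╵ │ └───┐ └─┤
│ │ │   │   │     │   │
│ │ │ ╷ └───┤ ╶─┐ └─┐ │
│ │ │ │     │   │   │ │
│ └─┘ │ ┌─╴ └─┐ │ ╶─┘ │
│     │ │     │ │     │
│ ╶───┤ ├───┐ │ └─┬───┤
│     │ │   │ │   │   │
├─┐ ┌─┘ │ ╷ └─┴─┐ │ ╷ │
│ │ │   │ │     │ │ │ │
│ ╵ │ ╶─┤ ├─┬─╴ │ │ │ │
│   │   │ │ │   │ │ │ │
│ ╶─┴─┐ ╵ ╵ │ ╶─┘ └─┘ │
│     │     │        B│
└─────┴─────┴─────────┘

Counting cells with exactly 2 passages:
Total corridor cells: 93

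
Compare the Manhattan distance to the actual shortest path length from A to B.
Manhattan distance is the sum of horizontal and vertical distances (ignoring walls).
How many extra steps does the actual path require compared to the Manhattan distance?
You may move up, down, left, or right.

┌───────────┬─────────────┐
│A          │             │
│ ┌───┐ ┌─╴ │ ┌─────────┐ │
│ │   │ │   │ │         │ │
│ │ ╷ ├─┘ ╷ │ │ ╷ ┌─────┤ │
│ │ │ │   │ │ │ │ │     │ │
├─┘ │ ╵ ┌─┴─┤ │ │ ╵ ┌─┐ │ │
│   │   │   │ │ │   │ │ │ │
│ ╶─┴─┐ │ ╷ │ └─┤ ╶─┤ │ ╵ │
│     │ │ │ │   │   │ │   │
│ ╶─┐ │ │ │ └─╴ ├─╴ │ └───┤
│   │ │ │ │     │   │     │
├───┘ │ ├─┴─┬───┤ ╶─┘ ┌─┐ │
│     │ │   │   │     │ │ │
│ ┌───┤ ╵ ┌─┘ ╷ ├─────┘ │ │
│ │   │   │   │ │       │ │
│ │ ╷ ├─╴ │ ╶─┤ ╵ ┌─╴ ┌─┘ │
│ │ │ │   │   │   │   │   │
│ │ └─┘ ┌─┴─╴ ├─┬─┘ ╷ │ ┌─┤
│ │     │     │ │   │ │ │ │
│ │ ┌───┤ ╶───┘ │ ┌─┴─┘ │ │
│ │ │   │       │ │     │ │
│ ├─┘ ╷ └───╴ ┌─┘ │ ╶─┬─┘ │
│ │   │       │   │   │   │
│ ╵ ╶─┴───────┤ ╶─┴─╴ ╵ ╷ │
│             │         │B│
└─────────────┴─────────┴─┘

Manhattan distance: |12 - 0| + |12 - 0| = 24
Actual path length: 72
Extra steps: 72 - 24 = 48

Solution:

┌───────────┬─────────────┐
│A → → → → ↓│             │
│ ┌───┐ ┌─╴ │ ┌─────────┐ │
│ │↓ ↰│ │↓ ↲│ │         │ │
│ │ ╷ ├─┘ ╷ │ │ ╷ ┌─────┤ │
│ │↓│↑│↓ ↲│ │ │ │ │     │ │
├─┘ │ ╵ ┌─┴─┤ │ │ ╵ ┌─┐ │ │
│↓ ↲│↑ ↲│   │ │ │   │ │ │ │
│ ╶─┴─┐ │ ╷ │ └─┤ ╶─┤ │ ╵ │
│↳ → ↓│ │ │ │   │   │ │   │
│ ╶─┐ │ │ │ └─╴ ├─╴ │ └───┤
│   │↓│ │ │     │   │     │
├───┘ │ ├─┴─┬───┤ ╶─┘ ┌─┐ │
│↓ ← ↲│ │   │↱ ↓│     │ │ │
│ ┌───┤ ╵ ┌─┘ ╷ ├─────┘ │ │
│↓│   │   │↱ ↑│↓│↱ → ↓  │ │
│ │ ╷ ├─╴ │ ╶─┤ ╵ ┌─╴ ┌─┘ │
│↓│ │ │   │↑ ↰│↳ ↑│↓ ↲│   │
│ │ └─┘ ┌─┴─╴ ├─┬─┘ ╷ │ ┌─┤
│↓│     │↱ → ↑│ │↓ ↲│ │ │ │
│ │ ┌───┤ ╶───┘ │ ┌─┴─┘ │ │
│↓│ │↱ ↓│↑ ← ↰  │↓│     │ │
│ ├─┘ ╷ └───╴ ┌─┘ │ ╶─┬─┘ │
│↓│↱ ↑│↳ → → ↑│↓ ↲│   │↱ ↓│
│ ╵ ╶─┴───────┤ ╶─┴─╴ ╵ ╷ │
│↳ ↑          │↳ → → → ↑│B│
└─────────────┴─────────┴─┘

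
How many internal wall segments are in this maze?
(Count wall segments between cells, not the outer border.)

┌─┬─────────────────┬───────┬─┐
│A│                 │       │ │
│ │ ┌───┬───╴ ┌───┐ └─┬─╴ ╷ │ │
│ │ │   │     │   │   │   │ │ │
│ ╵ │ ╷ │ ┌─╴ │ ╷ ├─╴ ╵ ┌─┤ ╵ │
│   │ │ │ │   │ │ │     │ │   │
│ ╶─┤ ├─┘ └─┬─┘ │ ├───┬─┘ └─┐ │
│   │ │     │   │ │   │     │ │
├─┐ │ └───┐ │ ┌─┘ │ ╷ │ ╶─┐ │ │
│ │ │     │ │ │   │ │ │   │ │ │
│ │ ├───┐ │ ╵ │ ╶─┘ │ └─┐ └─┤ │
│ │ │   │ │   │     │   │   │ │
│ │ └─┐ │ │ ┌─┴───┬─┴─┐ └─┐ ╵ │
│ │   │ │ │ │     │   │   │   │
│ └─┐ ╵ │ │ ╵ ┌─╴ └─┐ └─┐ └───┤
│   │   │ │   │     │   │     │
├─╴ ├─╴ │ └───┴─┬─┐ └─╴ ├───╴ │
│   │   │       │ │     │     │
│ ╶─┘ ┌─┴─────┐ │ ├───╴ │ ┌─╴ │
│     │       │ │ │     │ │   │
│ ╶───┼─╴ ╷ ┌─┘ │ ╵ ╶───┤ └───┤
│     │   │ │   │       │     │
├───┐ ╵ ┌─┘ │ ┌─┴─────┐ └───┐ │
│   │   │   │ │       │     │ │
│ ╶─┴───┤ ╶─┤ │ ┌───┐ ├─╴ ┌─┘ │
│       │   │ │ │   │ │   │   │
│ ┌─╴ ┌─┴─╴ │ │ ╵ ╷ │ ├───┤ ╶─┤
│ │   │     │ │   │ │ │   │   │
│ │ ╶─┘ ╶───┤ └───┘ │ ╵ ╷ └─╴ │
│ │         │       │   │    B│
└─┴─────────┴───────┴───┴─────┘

Counting internal wall segments:
Total internal walls: 196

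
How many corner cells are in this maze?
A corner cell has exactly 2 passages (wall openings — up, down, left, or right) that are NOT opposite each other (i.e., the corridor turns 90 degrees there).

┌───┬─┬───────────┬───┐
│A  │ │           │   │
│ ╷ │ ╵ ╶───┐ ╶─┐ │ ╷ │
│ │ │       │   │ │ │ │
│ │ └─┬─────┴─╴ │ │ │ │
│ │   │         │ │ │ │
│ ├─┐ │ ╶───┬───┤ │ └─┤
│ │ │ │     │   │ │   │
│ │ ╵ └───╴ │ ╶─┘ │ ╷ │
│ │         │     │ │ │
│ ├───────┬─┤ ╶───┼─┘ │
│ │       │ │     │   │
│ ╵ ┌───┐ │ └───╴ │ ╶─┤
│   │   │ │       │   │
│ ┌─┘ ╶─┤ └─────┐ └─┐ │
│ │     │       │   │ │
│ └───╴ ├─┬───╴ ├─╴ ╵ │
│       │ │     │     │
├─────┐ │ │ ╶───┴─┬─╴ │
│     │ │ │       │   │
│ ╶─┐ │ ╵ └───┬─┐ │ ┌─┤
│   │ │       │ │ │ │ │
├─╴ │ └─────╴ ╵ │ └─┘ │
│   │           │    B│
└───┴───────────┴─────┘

Counting corner cells (2 non-opposite passages):
Total corners: 54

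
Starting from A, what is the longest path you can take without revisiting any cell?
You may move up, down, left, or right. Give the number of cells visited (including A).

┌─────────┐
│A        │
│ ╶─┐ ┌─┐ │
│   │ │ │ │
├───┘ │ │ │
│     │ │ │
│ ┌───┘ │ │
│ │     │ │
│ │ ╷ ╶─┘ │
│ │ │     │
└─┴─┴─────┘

Finding longest simple path using DFS:
Start: (0, 0)
Longest path visits 15 cells
Path: A → right → right → right → right → down → down → down → down → left → left → up → right → up → up

Solution:

┌─────────┐
│A → → → ↓│
│ ╶─┐ ┌─┐ │
│   │ │B│↓│
├───┘ │ │ │
│     │↑│↓│
│ ┌───┘ │ │
│ │  ↱ ↑│↓│
│ │ ╷ ╶─┘ │
│ │ │↑ ← ↲│
└─┴─┴─────┘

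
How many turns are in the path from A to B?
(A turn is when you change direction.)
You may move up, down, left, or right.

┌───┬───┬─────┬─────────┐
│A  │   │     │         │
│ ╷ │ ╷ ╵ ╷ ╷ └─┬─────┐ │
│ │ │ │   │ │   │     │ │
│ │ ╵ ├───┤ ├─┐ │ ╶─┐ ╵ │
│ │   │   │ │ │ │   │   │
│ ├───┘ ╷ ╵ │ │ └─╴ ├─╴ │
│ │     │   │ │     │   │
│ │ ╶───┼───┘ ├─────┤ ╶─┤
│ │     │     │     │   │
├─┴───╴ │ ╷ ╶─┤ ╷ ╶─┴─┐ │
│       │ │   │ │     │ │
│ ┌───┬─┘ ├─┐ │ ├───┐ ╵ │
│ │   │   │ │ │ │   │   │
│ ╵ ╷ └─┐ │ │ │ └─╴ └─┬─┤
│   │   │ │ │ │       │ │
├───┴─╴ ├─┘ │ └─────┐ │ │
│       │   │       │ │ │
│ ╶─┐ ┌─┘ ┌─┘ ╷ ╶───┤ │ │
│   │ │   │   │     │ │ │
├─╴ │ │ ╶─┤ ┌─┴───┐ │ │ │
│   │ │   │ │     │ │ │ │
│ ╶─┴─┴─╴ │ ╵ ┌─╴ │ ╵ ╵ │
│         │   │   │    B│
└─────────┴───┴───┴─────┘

Directions: right, down, down, right, up, up, right, down, right, up, right, right, down, right, down, down, right, right, up, left, up, right, right, down, right, down, left, down, right, down, down, left, up, left, left, up, left, down, down, down, right, right, right, down, down, down, down, right
Number of turns: 32

Solution:

┌───┬───┬─────┬─────────┐
│A ↓│↱ ↓│↱ → ↓│         │
│ ╷ │ ╷ ╵ ╷ ╷ └─┬─────┐ │
│ │↓│↑│↳ ↑│ │↳ ↓│↱ → ↓│ │
│ │ ╵ ├───┤ ├─┐ │ ╶─┐ ╵ │
│ │↳ ↑│   │ │ │↓│↑ ↰│↳ ↓│
│ ├───┘ ╷ ╵ │ │ └─╴ ├─╴ │
│ │     │   │ │↳ → ↑│↓ ↲│
│ │ ╶───┼───┘ ├─────┤ ╶─┤
│ │     │     │↓ ↰  │↳ ↓│
├─┴───╴ │ ╷ ╶─┤ ╷ ╶─┴─┐ │
│       │ │   │↓│↑ ← ↰│↓│
│ ┌───┬─┘ ├─┐ │ ├───┐ ╵ │
│ │   │   │ │ │↓│   │↑ ↲│
│ ╵ ╷ └─┐ │ │ │ └─╴ └─┬─┤
│   │   │ │ │ │↳ → → ↓│ │
├───┴─╴ ├─┘ │ └─────┐ │ │
│       │   │       │↓│ │
│ ╶─┐ ┌─┘ ┌─┘ ╷ ╶───┤ │ │
│   │ │   │   │     │↓│ │
├─╴ │ │ ╶─┤ ┌─┴───┐ │ │ │
│   │ │   │ │     │ │↓│ │
│ ╶─┴─┴─╴ │ ╵ ┌─╴ │ ╵ ╵ │
│         │   │   │  ↳ B│
└─────────┴───┴───┴─────┘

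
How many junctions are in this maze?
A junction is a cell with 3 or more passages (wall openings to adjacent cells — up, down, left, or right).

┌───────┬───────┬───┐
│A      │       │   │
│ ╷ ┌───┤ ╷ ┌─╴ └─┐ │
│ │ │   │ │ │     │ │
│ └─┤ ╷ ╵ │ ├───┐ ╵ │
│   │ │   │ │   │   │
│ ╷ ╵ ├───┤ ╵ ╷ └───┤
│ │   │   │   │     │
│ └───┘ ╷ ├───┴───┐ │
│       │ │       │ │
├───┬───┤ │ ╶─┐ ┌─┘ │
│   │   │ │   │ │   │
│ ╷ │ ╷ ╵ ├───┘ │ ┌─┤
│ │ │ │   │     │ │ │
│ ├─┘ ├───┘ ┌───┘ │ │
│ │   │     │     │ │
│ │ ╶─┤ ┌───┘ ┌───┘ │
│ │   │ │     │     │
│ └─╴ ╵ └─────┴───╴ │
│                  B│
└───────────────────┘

Checking each cell for number of passages:

Junctions found (3+ passages):
  (0, 1): 3 passages
  (0, 5): 3 passages
  (1, 7): 3 passages
  (2, 0): 3 passages
  (4, 7): 3 passages
  (8, 9): 3 passages
  (9, 2): 3 passages
  (9, 3): 3 passages
Total junctions: 8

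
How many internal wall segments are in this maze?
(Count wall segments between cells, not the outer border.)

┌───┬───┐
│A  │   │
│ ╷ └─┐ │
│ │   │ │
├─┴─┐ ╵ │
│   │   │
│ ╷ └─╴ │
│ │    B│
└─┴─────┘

Counting internal wall segments:
Total internal walls: 9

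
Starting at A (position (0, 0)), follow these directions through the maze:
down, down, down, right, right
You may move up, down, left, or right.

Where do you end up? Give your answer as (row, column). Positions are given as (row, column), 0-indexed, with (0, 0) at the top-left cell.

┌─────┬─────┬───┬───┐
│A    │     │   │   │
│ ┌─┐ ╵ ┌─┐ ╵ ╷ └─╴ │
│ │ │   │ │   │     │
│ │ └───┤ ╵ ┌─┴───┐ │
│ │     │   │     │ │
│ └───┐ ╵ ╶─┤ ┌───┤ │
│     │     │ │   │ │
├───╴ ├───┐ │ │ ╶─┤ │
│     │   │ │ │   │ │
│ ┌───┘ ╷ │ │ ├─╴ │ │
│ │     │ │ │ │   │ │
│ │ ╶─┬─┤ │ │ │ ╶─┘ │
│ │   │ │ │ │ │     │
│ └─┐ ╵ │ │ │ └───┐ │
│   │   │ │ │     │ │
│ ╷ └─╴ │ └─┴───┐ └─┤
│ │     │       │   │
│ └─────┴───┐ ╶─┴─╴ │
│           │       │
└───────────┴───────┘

Following directions step by step:
Start: (0, 0)
  down: (0, 0) → (1, 0)
  down: (1, 0) → (2, 0)
  down: (2, 0) → (3, 0)
  right: (3, 0) → (3, 1)
  right: (3, 1) → (3, 2)
Final position: (3, 2)

Path taken:

┌─────┬─────┬───┬───┐
│A    │     │   │   │
│ ┌─┐ ╵ ┌─┐ ╵ ╷ └─╴ │
│↓│ │   │ │   │     │
│ │ └───┤ ╵ ┌─┴───┐ │
│↓│     │   │     │ │
│ └───┐ ╵ ╶─┤ ┌───┤ │
│↳ → B│     │ │   │ │
├───╴ ├───┐ │ │ ╶─┤ │
│     │   │ │ │   │ │
│ ┌───┘ ╷ │ │ ├─╴ │ │
│ │     │ │ │ │   │ │
│ │ ╶─┬─┤ │ │ │ ╶─┘ │
│ │   │ │ │ │ │     │
│ └─┐ ╵ │ │ │ └───┐ │
│   │   │ │ │     │ │
│ ╷ └─╴ │ └─┴───┐ └─┤
│ │     │       │   │
│ └─────┴───┐ ╶─┴─╴ │
│           │       │
└───────────┴───────┘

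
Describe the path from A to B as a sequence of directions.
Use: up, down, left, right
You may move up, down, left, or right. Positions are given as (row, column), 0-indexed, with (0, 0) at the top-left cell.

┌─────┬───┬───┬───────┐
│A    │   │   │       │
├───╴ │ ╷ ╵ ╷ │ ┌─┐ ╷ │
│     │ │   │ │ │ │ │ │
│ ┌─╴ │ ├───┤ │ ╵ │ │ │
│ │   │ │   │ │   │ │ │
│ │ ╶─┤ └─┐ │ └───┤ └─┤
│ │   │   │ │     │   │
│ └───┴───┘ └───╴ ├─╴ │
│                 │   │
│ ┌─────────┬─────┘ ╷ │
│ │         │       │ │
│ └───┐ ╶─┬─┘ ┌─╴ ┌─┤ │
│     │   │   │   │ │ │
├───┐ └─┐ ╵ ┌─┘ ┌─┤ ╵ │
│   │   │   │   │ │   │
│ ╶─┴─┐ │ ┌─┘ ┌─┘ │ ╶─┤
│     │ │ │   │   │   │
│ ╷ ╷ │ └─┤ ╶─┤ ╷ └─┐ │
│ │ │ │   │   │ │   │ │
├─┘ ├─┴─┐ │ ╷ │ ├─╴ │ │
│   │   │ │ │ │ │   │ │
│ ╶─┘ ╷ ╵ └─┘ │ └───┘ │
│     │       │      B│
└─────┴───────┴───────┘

Finding the path and converting it to directions:
Path through cells: (0,0) → (0,1) → (0,2) → (1,2) → (1,1) → (1,0) → (2,0) → (3,0) → (4,0) → (5,0) → (6,0) → (6,1) → (6,2) → (7,2) → (7,3) → (8,3) → (9,3) → (9,4) → (10,4) → (11,4) → (11,5) → (11,6) → (10,6) → (9,6) → (9,5) → (8,5) → (8,6) → (7,6) → (7,7) → (6,7) → (6,8) → (5,8) → (5,9) → (4,9) → (4,10) → (5,10) → (6,10) → (7,10) → (7,9) → (8,9) → (8,10) → (9,10) → (10,10) → (11,10)
Directions: right, right, down, left, left, down, down, down, down, down, right, right, down, right, down, down, right, down, down, right, right, up, up, left, up, right, up, right, up, right, up, right, up, right, down, down, down, left, down, right, down, down, down

Solution:

┌─────┬───┬───┬───────┐
│A → ↓│   │   │       │
├───╴ │ ╷ ╵ ╷ │ ┌─┐ ╷ │
│↓ ← ↲│ │   │ │ │ │ │ │
│ ┌─╴ │ ├───┤ │ ╵ │ │ │
│↓│   │ │   │ │   │ │ │
│ │ ╶─┤ └─┐ │ └───┤ └─┤
│↓│   │   │ │     │   │
│ └───┴───┘ └───╴ ├─╴ │
│↓                │↱ ↓│
│ ┌─────────┬─────┘ ╷ │
│↓│         │    ↱ ↑│↓│
│ └───┐ ╶─┬─┘ ┌─╴ ┌─┤ │
│↳ → ↓│   │   │↱ ↑│ │↓│
├───┐ └─┐ ╵ ┌─┘ ┌─┤ ╵ │
│   │↳ ↓│   │↱ ↑│ │↓ ↲│
│ ╶─┴─┐ │ ┌─┘ ┌─┘ │ ╶─┤
│     │↓│ │↱ ↑│   │↳ ↓│
│ ╷ ╷ │ └─┤ ╶─┤ ╷ └─┐ │
│ │ │ │↳ ↓│↑ ↰│ │   │↓│
├─┘ ├─┴─┐ │ ╷ │ ├─╴ │ │
│   │   │↓│ │↑│ │   │↓│
│ ╶─┘ ╷ ╵ └─┘ │ └───┘ │
│     │  ↳ → ↑│      B│
└─────┴───────┴───────┘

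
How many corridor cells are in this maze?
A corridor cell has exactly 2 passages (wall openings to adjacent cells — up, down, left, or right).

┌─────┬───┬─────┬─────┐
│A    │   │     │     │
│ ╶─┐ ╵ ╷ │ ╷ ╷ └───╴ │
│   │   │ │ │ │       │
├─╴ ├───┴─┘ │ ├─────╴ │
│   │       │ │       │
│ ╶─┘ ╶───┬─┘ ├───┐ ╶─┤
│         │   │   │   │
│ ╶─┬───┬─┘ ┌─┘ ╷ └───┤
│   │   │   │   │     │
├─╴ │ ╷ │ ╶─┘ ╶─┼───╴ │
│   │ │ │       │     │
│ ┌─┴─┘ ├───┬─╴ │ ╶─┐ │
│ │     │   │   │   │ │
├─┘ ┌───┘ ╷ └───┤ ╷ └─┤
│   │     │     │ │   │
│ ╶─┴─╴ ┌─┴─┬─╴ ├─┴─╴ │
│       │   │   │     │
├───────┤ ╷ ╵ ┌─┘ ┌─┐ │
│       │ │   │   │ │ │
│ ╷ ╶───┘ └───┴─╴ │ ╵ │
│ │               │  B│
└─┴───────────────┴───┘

Counting cells with exactly 2 passages:
Total corridor cells: 93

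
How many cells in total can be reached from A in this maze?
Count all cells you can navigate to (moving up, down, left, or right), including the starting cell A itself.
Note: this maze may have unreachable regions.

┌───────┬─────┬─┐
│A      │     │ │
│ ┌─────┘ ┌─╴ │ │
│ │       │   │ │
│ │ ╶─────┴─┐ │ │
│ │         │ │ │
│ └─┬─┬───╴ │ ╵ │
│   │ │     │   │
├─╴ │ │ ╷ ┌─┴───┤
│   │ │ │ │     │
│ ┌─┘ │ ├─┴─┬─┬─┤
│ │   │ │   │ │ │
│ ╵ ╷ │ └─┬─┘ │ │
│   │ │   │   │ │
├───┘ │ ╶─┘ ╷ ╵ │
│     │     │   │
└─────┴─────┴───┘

Using BFS/flood-fill to find all reachable cells from A:
Maze size: 8 × 8 = 64 total cells
43 cell(s) are walled off and cannot be reached from A.
Reachable cells: 21

Reachable region (· marks reachable cells):

┌───────┬─────┬─┐
│A · · ·│     │ │
│ ┌─────┘ ┌─╴ │ │
│·│       │   │ │
│ │ ╶─────┴─┐ │ │
│·│         │ │ │
│ └─┬─┬───╴ │ ╵ │
│· ·│·│     │   │
├─╴ │ │ ╷ ┌─┴───┤
│· ·│·│ │ │     │
│ ┌─┘ │ ├─┴─┬─┬─┤
│·│· ·│ │   │ │ │
│ ╵ ╷ │ └─┬─┘ │ │
│· ·│·│   │   │ │
├───┘ │ ╶─┘ ╷ ╵ │
│· · ·│     │   │
└─────┴─────┴───┘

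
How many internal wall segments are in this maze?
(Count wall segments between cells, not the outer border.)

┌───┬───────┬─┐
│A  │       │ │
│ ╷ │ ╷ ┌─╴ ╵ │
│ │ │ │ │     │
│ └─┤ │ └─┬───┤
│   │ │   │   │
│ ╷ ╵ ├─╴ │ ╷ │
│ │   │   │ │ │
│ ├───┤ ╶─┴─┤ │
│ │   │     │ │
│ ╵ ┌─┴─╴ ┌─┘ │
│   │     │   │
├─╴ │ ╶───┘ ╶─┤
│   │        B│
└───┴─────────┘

Counting internal wall segments:
Total internal walls: 36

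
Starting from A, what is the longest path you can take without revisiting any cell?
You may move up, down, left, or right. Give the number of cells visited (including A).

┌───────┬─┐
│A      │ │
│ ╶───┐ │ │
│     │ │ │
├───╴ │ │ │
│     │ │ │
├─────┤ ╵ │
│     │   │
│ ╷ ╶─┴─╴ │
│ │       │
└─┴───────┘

Finding longest simple path using DFS:
Start: (0, 0)
Longest path visits 15 cells
Path: A → right → right → right → down → down → down → right → down → left → left → left → up → left → down

Solution:

┌───────┬─┐
│A → → ↓│ │
│ ╶───┐ │ │
│     │↓│ │
├───╴ │ │ │
│     │↓│ │
├─────┤ ╵ │
│↓ ↰  │↳ ↓│
│ ╷ ╶─┴─╴ │
│B│↑ ← ← ↲│
└─┴───────┘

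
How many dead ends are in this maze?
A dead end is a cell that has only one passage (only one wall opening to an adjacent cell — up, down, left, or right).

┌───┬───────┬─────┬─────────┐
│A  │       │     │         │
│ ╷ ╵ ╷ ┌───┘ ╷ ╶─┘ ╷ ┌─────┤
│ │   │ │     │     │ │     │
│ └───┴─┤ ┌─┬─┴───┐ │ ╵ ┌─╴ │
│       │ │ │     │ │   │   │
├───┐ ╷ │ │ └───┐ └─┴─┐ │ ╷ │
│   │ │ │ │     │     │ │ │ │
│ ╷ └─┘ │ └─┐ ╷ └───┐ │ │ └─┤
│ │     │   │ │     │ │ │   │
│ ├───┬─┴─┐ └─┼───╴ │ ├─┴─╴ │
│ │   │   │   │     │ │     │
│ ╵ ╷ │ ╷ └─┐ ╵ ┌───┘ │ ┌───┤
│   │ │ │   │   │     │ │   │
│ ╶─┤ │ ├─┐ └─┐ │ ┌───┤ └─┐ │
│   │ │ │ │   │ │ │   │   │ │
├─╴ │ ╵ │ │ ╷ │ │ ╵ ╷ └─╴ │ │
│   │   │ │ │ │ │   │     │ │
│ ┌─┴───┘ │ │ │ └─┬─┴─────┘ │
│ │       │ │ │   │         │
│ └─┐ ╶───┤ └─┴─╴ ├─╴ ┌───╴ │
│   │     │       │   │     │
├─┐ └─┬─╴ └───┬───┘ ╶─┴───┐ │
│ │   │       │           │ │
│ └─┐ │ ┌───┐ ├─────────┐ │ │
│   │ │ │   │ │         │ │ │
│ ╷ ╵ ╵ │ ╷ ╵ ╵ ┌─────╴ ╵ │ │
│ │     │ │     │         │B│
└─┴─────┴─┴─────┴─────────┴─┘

Checking each cell for number of passages:

Dead ends found at positions:
  (0, 5)
  (0, 8)
  (0, 13)
  (1, 3)
  (2, 5)
  (2, 6)
  (2, 9)
  (3, 2)
  (3, 13)
  (4, 6)
  (4, 11)
  (6, 12)
  (7, 4)
  (9, 1)
  (9, 6)
  (9, 9)
  (10, 11)
  (11, 0)
  (11, 7)
  (13, 0)
  (13, 4)
  (13, 8)
  (13, 13)
Total dead ends: 23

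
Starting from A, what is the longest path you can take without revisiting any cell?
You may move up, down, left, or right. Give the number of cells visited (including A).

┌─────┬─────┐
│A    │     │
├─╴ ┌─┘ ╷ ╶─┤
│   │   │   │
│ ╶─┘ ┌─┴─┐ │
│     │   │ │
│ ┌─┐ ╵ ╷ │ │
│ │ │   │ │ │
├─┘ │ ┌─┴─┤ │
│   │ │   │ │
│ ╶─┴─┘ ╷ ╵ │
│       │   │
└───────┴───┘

Finding longest simple path using DFS:
Start: (0, 0)
Longest path visits 27 cells
Path: A → right → down → left → down → right → right → up → right → up → right → down → right → down → down → down → down → left → up → left → down → left → left → left → up → right → up

Solution:

┌─────┬─────┐
│A ↓  │↱ ↓  │
├─╴ ┌─┘ ╷ ╶─┤
│↓ ↲│↱ ↑│↳ ↓│
│ ╶─┘ ┌─┴─┐ │
│↳ → ↑│   │↓│
│ ┌─┐ ╵ ╷ │ │
│ │B│   │ │↓│
├─┘ │ ┌─┴─┤ │
│↱ ↑│ │↓ ↰│↓│
│ ╶─┴─┘ ╷ ╵ │
│↑ ← ← ↲│↑ ↲│
└───────┴───┘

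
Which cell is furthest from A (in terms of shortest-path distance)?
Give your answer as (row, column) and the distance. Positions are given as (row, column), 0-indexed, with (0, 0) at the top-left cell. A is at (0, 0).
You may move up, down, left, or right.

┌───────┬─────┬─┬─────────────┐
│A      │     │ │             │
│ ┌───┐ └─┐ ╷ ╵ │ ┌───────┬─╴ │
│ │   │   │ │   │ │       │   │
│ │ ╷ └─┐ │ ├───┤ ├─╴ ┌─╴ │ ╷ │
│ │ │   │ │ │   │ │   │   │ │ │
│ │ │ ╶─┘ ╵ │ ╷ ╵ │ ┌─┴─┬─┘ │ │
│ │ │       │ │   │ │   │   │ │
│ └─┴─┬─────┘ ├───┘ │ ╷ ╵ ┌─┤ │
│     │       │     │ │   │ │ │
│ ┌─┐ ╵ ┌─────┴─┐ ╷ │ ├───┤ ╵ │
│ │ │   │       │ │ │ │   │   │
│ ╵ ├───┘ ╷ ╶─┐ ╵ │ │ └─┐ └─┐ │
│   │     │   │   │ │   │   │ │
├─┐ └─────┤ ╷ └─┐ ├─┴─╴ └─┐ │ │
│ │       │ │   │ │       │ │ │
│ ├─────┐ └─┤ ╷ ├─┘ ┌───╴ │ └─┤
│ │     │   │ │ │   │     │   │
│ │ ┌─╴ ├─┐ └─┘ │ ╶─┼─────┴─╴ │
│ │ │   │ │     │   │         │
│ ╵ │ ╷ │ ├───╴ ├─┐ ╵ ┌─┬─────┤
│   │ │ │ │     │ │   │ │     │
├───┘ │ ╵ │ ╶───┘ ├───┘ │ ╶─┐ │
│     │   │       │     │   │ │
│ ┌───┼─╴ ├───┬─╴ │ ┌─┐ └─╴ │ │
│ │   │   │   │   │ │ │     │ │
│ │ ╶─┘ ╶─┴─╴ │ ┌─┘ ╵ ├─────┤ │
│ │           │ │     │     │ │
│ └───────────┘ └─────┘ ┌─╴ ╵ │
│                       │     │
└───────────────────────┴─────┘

Computing BFS distances from A to all cells:
Furthest cell: (5, 11)
Distance: 60 steps

Path from A to the furthest cell:

┌───────┬─────┬─┬─────────────┐
│A      │     │ │↱ → → → → → ↓│
│ ┌───┐ └─┐ ╷ ╵ │ ┌───────┬─╴ │
│↓│   │   │ │   │↑│       │↓ ↲│
│ │ ╷ └─┐ │ ├───┤ ├─╴ ┌─╴ │ ╷ │
│↓│ │   │ │ │↱ ↓│↑│   │   │↓│ │
│ │ │ ╶─┘ ╵ │ ╷ ╵ │ ┌─┴─┬─┘ │ │
│↓│ │       │↑│↳ ↑│ │↓ ↰│↓ ↲│ │
│ └─┴─┬─────┘ ├───┘ │ ╷ ╵ ┌─┤ │
│↳ → ↓│↱ → → ↑│     │↓│↑ ↲│ │ │
│ ┌─┐ ╵ ┌─────┴─┐ ╷ │ ├───┤ ╵ │
│ │ │↳ ↑│       │ │ │↓│B ↰│   │
│ ╵ ├───┘ ╷ ╶─┐ ╵ │ │ └─┐ └─┐ │
│   │     │   │   │ │↳ ↓│↑ ↰│ │
├─┐ └─────┤ ╷ └─┐ ├─┴─╴ └─┐ │ │
│ │       │ │   │ │↓ ← ↲  │↑│ │
│ ├─────┐ └─┤ ╷ ├─┘ ┌───╴ │ └─┤
│ │     │   │ │ │↓ ↲│     │↑ ↰│
│ │ ┌─╴ ├─┐ └─┘ │ ╶─┼─────┴─╴ │
│ │ │   │ │     │↳ ↓│↱ → → → ↑│
│ ╵ │ ╷ │ ├───╴ ├─┐ ╵ ┌─┬─────┤
│   │ │ │ │     │ │↳ ↑│ │     │
├───┘ │ ╵ │ ╶───┘ ├───┘ │ ╶─┐ │
│     │   │       │     │   │ │
│ ┌───┼─╴ ├───┬─╴ │ ┌─┐ └─╴ │ │
│ │   │   │   │   │ │ │     │ │
│ │ ╶─┘ ╶─┴─╴ │ ┌─┘ ╵ ├─────┤ │
│ │           │ │     │     │ │
│ └───────────┘ └─────┘ ┌─╴ ╵ │
│                       │     │
└───────────────────────┴─────┘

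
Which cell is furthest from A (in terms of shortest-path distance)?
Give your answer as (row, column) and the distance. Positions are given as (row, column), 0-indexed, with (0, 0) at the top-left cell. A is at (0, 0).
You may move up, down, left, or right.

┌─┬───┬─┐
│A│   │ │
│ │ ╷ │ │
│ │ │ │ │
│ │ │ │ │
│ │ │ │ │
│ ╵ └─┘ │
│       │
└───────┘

Computing BFS distances from A to all cells:
Furthest cell: (2, 2)
Distance: 10 steps

Path from A to the furthest cell:

┌─┬───┬─┐
│A│↱ ↓│ │
│ │ ╷ │ │
│↓│↑│↓│ │
│ │ │ │ │
│↓│↑│B│ │
│ ╵ └─┘ │
│↳ ↑    │
└───────┘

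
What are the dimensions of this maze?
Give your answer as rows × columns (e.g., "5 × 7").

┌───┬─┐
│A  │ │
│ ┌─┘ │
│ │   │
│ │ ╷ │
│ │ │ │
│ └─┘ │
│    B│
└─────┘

Counting the maze dimensions:
Rows (vertical): 4
Columns (horizontal): 3
Dimensions: 4 × 3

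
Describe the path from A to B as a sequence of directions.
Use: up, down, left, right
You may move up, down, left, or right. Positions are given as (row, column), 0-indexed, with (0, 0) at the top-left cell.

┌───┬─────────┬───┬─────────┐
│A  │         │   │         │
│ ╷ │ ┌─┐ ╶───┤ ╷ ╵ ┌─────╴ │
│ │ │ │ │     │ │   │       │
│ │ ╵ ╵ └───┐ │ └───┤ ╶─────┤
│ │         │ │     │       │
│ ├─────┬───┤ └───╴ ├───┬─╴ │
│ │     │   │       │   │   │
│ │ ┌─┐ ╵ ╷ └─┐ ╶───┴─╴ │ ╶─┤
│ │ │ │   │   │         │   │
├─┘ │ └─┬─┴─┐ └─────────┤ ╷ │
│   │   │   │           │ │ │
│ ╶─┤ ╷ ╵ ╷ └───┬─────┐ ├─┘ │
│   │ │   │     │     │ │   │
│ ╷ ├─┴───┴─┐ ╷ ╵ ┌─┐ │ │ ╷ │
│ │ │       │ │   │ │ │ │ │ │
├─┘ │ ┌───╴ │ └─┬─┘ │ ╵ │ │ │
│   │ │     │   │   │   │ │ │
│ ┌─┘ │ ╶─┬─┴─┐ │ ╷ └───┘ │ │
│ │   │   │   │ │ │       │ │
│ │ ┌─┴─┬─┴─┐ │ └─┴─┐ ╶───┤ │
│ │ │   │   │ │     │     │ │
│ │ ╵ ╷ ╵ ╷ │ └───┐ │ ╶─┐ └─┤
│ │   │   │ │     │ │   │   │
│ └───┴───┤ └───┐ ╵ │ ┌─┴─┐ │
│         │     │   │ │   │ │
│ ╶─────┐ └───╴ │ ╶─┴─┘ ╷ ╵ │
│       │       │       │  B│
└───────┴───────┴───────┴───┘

Finding the path and converting it to directions:
Path through cells: (0,0) → (0,1) → (1,1) → (2,1) → (2,2) → (1,2) → (0,2) → (0,3) → (0,4) → (1,4) → (1,5) → (1,6) → (2,6) → (3,6) → (3,7) → (3,8) → (3,9) → (2,9) → (2,8) → (2,7) → (1,7) → (0,7) → (0,8) → (1,8) → (1,9) → (0,9) → (0,10) → (0,11) → (0,12) → (0,13) → (1,13) → (1,12) → (1,11) → (1,10) → (2,10) → (2,11) → (2,12) → (2,13) → (3,13) → (3,12) → (4,12) → (4,13) → (5,13) → (6,13) → (6,12) → (7,12) → (8,12) → (9,12) → (9,11) → (9,10) → (10,10) → (10,11) → (10,12) → (11,12) → (11,13) → (12,13) → (13,13)
Directions: right, down, down, right, up, up, right, right, down, right, right, down, down, right, right, right, up, left, left, up, up, right, down, right, up, right, right, right, right, down, left, left, left, down, right, right, right, down, left, down, right, down, down, left, down, down, down, left, left, down, right, right, down, right, down, down

Solution:

┌───┬─────────┬───┬─────────┐
│A ↓│↱ → ↓    │↱ ↓│↱ → → → ↓│
│ ╷ │ ┌─┐ ╶───┤ ╷ ╵ ┌─────╴ │
│ │↓│↑│ │↳ → ↓│↑│↳ ↑│↓ ← ← ↲│
│ │ ╵ ╵ └───┐ │ └───┤ ╶─────┤
│ │↳ ↑      │↓│↑ ← ↰│↳ → → ↓│
│ ├─────┬───┤ └───╴ ├───┬─╴ │
│ │     │   │↳ → → ↑│   │↓ ↲│
│ │ ┌─┐ ╵ ╷ └─┐ ╶───┴─╴ │ ╶─┤
│ │ │ │   │   │         │↳ ↓│
├─┘ │ └─┬─┴─┐ └─────────┤ ╷ │
│   │   │   │           │ │↓│
│ ╶─┤ ╷ ╵ ╷ └───┬─────┐ ├─┘ │
│   │ │   │     │     │ │↓ ↲│
│ ╷ ├─┴───┴─┐ ╷ ╵ ┌─┐ │ │ ╷ │
│ │ │       │ │   │ │ │ │↓│ │
├─┘ │ ┌───╴ │ └─┬─┘ │ ╵ │ │ │
│   │ │     │   │   │   │↓│ │
│ ┌─┘ │ ╶─┬─┴─┐ │ ╷ └───┘ │ │
│ │   │   │   │ │ │  ↓ ← ↲│ │
│ │ ┌─┴─┬─┴─┐ │ └─┴─┐ ╶───┤ │
│ │ │   │   │ │     │↳ → ↓│ │
│ │ ╵ ╷ ╵ ╷ │ └───┐ │ ╶─┐ └─┤
│ │   │   │ │     │ │   │↳ ↓│
│ └───┴───┤ └───┐ ╵ │ ┌─┴─┐ │
│         │     │   │ │   │↓│
│ ╶─────┐ └───╴ │ ╶─┴─┘ ╷ ╵ │
│       │       │       │  B│
└───────┴───────┴───────┴───┘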